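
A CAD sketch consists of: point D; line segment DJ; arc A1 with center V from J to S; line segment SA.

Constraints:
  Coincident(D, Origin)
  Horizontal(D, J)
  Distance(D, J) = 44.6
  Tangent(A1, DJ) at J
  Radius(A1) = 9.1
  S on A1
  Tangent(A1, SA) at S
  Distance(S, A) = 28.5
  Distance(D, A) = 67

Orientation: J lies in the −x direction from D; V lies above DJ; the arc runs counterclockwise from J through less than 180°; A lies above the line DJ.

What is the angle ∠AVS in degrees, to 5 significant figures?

72.292°

D is at the origin; D and J share the same y with |DJ| = 44.6 and J on the −x side, so J = (-44.600, 0.0000). Tangency of A1 to DJ means the radius VJ is perpendicular to DJ, so V = J + (0, 9.1) = (-44.600, 9.1000). Since VS ⟂ SA (tangency), |VA| = √(9.1² + 28.5²) = 29.918 regardless of where S sits on A1. So A lies on both circle(D, 67.0) and circle(V, 29.918); the above-DJ intersection is A = (-56.020, 36.752). S is the foot of the tangent from A: S = (-37.644, 14.967).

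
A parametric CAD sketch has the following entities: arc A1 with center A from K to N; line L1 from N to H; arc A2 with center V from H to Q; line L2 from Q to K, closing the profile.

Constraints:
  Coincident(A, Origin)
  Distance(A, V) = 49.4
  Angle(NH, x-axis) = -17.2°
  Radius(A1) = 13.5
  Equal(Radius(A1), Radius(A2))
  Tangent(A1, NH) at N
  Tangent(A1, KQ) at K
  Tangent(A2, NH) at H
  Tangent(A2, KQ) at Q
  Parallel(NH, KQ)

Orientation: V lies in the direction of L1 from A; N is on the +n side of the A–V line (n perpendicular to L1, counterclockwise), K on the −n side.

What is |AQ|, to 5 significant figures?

51.211

Tangency of A1 to both parallel lines with radius 13.5 puts N and K at A ± 13.5·n: N = (3.9921, 12.896), K = (-3.9921, -12.896). Equal radii place H and Q the same way about V: H = V + 13.5·n = (51.183, -1.7117), Q = V − 13.5·n = (43.199, -27.504). Then |AQ| = |Q − A| = 51.211.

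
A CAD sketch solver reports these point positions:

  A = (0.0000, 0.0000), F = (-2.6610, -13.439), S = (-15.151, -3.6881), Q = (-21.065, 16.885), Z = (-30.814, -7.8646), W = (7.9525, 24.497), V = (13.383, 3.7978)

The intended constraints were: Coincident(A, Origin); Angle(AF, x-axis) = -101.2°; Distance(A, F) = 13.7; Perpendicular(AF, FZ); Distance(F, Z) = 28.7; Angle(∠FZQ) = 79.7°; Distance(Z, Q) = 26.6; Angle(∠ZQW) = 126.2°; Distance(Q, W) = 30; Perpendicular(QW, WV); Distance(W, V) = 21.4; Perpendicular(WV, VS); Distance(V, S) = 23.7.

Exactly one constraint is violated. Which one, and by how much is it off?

Distance(V, S) = 23.7 — off by 5.80.

A = (0.00, 0.00) ✓; AF at -101.2° ✓; |AF| = 13.70 ✓; ∠(AF, FZ) = 90.00° ✓; |FZ| = 28.70 ✓; ∠FZQ = 79.70° ✓; |ZQ| = 26.60 ✓; ∠ZQW = 126.2° ✓; |QW| = 30.00 ✓; ∠(QW, WV) = 90.00° ✓; |WV| = 21.40 ✓; ∠(WV, VS) = 90.00° ✓; |VS| = 29.50 ✗.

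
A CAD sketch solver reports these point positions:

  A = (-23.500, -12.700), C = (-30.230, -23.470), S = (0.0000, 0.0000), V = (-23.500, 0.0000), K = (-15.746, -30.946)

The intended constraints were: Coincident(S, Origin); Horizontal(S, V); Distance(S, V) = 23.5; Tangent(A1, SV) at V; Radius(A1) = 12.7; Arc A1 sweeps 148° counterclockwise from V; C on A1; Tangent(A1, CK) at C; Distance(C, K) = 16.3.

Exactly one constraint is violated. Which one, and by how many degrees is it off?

Tangent(A1, CK) at C — off by 4.70°.

S = (0.00, 0.00) ✓; S.y = 0.00, V.y = 0.00 ✓; |SV| = 23.50 ✓; ∠(AV, VS) = 90.00° ✓; |AV| = 12.70 ✓; bearing(A→C) − bearing(A→V) = 148.0° ✓; |AC| = 12.70 ✓; ∠(AC, CK) = 85.30° ✗; |CK| = 16.30 ✓.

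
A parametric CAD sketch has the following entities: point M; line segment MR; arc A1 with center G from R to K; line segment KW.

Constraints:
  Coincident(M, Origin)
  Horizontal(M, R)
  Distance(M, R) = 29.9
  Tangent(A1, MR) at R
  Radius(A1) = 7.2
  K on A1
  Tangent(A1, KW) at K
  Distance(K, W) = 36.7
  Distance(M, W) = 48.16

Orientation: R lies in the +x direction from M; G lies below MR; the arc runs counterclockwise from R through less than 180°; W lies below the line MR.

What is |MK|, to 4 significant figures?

23.71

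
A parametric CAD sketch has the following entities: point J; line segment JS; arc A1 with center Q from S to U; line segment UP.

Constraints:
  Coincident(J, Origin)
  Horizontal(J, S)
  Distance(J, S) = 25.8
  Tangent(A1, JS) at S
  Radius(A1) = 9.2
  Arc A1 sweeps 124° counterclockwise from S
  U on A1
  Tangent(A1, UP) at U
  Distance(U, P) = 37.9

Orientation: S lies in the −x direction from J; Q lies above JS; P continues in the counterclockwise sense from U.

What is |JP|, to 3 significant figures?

60.4

J is at the origin; J and S share the same y with |JS| = 25.8 and S on the −x side, so S = (-25.8, 0.00). A1 meets JS tangentially, so QS is at right angles to JS, so Q = S + (0, 9.2) = (-25.8, 9.20). On A1, S sits at bearing -90° from Q; a 124° counterclockwise sweep puts U at bearing 34°, so U = Q + 9.2·(cos 34°, sin 34°) = (-18.2, 14.3). The tangent condition forces QU to be normal to UP, so UP runs along (−sin 34°, cos 34°); with |UP| = 37.9, P = (-39.4, 45.8). Then |JP| = |P − J| = 60.4.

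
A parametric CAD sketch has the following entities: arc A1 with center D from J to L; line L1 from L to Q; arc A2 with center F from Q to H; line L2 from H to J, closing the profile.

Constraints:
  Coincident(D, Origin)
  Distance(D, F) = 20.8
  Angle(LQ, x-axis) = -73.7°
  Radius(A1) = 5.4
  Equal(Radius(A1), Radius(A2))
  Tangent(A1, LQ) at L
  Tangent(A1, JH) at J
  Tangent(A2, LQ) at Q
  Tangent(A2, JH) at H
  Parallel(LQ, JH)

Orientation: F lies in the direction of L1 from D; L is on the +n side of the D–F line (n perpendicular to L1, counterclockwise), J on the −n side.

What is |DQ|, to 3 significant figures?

21.5

Tangency of A1 to both parallel lines with radius 5.4 puts L and J at D ± 5.4·n: L = (5.18, 1.52), J = (-5.18, -1.52). Equal radii place Q and H the same way about F: Q = F + 5.4·n = (11.0, -18.4), H = F − 5.4·n = (0.655, -21.5). Then |DQ| = |Q − D| = 21.5.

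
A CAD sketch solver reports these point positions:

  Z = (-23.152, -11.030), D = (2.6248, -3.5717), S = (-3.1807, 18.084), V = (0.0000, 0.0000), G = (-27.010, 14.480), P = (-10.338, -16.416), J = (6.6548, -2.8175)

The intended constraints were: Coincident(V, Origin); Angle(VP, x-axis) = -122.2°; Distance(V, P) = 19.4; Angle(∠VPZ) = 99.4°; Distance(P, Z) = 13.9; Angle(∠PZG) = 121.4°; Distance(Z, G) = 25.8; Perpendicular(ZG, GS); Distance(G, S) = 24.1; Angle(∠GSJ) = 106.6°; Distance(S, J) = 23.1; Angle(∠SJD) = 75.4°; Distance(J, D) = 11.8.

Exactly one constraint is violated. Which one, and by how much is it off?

Distance(J, D) = 11.8 — off by 7.70.

V = (0.00, 0.00) ✓; VP at -122.2° ✓; |VP| = 19.40 ✓; ∠VPZ = 99.40° ✓; |PZ| = 13.90 ✓; ∠PZG = 121.4° ✓; |ZG| = 25.80 ✓; ∠(ZG, GS) = 90.00° ✓; |GS| = 24.10 ✓; ∠GSJ = 106.6° ✓; |SJ| = 23.10 ✓; ∠SJD = 75.40° ✓; |JD| = 4.100 ✗.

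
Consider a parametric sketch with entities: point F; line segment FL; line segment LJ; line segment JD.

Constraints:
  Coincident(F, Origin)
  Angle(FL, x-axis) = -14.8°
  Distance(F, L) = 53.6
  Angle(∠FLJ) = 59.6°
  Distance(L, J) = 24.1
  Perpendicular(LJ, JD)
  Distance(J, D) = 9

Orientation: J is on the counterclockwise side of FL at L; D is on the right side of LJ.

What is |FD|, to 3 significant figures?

55.3

∠FLJ = 59.6°, so LJ runs at -14.8° + (180° − 59.6°) = 106° from the x-axis; with |LJ| = 24.1, J = L + 24.1·(cos 106°, sin 106°) = (45.3, 9.52). LJ is perpendicular to JD; with |JD| = 9.0 on the right of LJ, D = J + 9.0·(0.963, 0.269) = (54.0, 11.9). Then |FD| = |D − F| = 55.3.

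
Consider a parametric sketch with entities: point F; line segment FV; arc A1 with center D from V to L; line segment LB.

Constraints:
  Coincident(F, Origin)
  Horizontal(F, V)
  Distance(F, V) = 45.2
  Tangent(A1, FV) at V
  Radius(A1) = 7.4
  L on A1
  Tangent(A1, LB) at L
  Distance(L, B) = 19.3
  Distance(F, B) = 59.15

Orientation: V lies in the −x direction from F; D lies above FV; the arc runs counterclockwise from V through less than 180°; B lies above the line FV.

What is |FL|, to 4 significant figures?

41.65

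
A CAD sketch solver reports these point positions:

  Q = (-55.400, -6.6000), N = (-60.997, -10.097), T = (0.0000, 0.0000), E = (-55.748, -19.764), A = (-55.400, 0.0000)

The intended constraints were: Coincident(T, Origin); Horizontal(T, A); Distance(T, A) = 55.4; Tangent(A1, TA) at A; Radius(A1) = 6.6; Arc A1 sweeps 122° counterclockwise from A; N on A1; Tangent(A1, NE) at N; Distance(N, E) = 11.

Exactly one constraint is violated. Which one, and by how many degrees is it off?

Tangent(A1, NE) at N — off by 3.50°.

T = (0.00, 0.00) ✓; T.y = 0.00, A.y = 0.00 ✓; |TA| = 55.40 ✓; ∠(QA, AT) = 90.00° ✓; |QA| = 6.600 ✓; bearing(Q→N) − bearing(Q→A) = 122.0° ✓; |QN| = 6.600 ✓; ∠(QN, NE) = 93.50° ✗; |NE| = 11.00 ✓.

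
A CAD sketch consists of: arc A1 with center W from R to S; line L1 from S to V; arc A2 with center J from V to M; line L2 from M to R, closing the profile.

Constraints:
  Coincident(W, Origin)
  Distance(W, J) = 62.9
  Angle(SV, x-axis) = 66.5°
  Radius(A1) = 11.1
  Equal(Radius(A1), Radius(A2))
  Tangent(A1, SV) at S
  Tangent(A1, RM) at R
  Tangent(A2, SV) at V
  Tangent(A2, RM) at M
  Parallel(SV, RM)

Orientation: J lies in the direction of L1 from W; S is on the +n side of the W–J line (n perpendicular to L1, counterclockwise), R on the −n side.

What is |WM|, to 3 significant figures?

63.9

Tangency of A1 to both parallel lines with radius 11.1 puts S and R at W ± 11.1·n: S = (-10.2, 4.43), R = (10.2, -4.43). Equal radii place V and M the same way about J: V = J + 11.1·n = (14.9, 62.1), M = J − 11.1·n = (35.3, 53.3). Then |WM| = |M − W| = 63.9.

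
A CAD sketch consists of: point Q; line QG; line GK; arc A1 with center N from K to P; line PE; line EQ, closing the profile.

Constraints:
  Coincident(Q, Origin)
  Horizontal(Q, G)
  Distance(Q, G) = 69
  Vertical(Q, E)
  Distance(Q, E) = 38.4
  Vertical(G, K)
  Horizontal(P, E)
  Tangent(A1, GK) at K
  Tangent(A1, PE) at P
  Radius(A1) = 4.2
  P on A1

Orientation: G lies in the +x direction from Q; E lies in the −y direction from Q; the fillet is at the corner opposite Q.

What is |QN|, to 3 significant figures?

73.3

Q and E share the same x with |QE| = 38.4 and E on the −y side, so E = (0.00, -38.4). The virtual corner opposite Q is at (69.0, -38.4). Since A1 is tangent to GK there, NK ⟂ GK and the tangent condition forces NP to be normal to PE, with radius 4.2, so the center N sits 4.2 in from both sides at N = (64.8, -34.2). Then |QN| = |N − Q| = 73.3.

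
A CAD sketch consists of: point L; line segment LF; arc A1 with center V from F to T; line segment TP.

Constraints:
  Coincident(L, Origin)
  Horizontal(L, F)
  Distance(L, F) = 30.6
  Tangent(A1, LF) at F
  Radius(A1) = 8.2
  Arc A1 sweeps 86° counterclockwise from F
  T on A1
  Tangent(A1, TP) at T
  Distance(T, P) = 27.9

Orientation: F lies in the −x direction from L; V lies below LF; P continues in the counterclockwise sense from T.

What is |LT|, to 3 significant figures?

39.5

L is at the origin; L and F share the same y with |LF| = 30.6 and F on the −x side, so F = (-30.6, 0.00). A1 meets LF tangentially, so VF is at right angles to LF, so V = F + (0, -8.2) = (-30.6, -8.20). On A1, F sits at bearing 90° from V; an 86° counterclockwise sweep puts T at bearing 176°, so T = V + 8.2·(cos 176°, sin 176°) = (-38.8, -7.63). Then |LT| = |T − L| = 39.5.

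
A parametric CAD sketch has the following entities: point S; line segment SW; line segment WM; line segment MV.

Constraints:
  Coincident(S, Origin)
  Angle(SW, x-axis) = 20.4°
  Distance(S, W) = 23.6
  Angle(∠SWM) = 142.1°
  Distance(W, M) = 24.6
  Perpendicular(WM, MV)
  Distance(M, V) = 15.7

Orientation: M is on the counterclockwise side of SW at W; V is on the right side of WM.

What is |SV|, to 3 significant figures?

52.7

S is at the origin; SW runs at 20.4° with length 23.6, so W = 23.6·(cos 20.4°, sin 20.4°) = (22.1, 8.23). ∠SWM = 142.1°, so WM runs at 20.4° + (180° − 142.1°) = 58.3° from the x-axis; with |WM| = 24.6, M = W + 24.6·(cos 58.3°, sin 58.3°) = (35.0, 29.2). WM ⟂ MV; with |MV| = 15.7 on the right of WM, V = M + 15.7·(0.851, -0.525) = (48.4, 20.9). Then |SV| = |V − S| = 52.7.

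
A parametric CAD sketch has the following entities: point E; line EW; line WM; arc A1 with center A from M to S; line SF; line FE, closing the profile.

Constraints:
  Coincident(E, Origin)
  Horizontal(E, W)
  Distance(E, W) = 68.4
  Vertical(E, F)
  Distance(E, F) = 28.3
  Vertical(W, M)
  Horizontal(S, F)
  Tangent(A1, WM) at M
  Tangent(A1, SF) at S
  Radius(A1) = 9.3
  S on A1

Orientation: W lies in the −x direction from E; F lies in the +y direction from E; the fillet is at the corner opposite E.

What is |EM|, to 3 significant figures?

71.0

The virtual corner opposite E is at (-68.4, 28.3). Tangency of A1 to WM means the radius AM is perpendicular to WM and since A1 is tangent to SF there, AS ⟂ SF, with radius 9.3, so the center A sits 9.3 in from both sides at A = (-59.1, 19.0). That places the tangent points at M = (-68.4, 19.0) on WM and S = (-59.1, 28.3) on SF. Then |EM| = |M − E| = 71.0.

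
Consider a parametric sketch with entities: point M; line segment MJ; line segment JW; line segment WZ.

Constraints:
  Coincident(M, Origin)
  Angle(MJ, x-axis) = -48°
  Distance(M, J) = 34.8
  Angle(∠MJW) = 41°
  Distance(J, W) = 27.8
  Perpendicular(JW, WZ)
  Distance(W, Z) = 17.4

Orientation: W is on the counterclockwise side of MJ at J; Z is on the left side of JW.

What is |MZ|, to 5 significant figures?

5.6439

M is at the origin; MJ runs at -48.0° with length 34.8, so J = 34.8·(cos -48.0°, sin -48.0°) = (23.286, -25.861). ∠MJW = 41.0°, so JW runs at -48.0° + (180° − 41.0°) = 91.000° from the x-axis; with |JW| = 27.8, W = J + 27.8·(cos 91.000°, sin 91.000°) = (22.801, 1.9343). JW is perpendicular to WZ; with |WZ| = 17.4 on the left of JW, Z = W + 17.4·(-0.99985, -0.017452) = (5.4032, 1.6307). Then |MZ| = |Z − M| = 5.6439.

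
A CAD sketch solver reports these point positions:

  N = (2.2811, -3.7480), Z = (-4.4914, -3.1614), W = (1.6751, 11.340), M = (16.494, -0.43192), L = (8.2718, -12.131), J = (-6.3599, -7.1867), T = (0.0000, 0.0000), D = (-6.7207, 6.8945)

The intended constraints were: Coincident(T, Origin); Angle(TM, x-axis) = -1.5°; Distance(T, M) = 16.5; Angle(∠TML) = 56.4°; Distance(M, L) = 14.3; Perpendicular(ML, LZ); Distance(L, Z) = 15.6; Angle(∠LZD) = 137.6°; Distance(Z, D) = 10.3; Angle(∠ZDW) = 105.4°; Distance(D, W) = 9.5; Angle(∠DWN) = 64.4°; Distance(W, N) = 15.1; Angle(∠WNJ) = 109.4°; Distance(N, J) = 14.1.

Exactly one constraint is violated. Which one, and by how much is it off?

Distance(N, J) = 14.1 — off by 4.80.

T = (0.00, 0.00) ✓; TM at -1.500° ✓; |TM| = 16.50 ✓; ∠TML = 56.40° ✓; |ML| = 14.30 ✓; ∠(ML, LZ) = 90.00° ✓; |LZ| = 15.60 ✓; ∠LZD = 137.6° ✓; |ZD| = 10.30 ✓; ∠ZDW = 105.4° ✓; |DW| = 9.500 ✓; ∠DWN = 64.40° ✓; |WN| = 15.10 ✓; ∠WNJ = 109.4° ✓; |NJ| = 9.300 ✗.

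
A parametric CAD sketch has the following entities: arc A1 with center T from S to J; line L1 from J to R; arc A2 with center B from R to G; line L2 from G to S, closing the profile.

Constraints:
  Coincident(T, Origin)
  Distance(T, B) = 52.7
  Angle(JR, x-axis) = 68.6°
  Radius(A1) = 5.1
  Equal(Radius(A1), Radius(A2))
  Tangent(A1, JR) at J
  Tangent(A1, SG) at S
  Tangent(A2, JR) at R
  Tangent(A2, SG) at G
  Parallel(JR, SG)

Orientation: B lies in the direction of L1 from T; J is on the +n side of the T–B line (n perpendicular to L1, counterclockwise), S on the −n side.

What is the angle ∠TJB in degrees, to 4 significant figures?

84.47°

T is at the origin and B lies 52.7 along u from T, so B = 52.7·u = (19.23, 49.07). Tangency of A1 to both parallel lines with radius 5.1 puts J and S at T ± 5.1·n: J = (-4.748, 1.861), S = (4.748, -1.861). Then cos ∠TJB = JT·JB / (|JT||JB|), giving 84.47°.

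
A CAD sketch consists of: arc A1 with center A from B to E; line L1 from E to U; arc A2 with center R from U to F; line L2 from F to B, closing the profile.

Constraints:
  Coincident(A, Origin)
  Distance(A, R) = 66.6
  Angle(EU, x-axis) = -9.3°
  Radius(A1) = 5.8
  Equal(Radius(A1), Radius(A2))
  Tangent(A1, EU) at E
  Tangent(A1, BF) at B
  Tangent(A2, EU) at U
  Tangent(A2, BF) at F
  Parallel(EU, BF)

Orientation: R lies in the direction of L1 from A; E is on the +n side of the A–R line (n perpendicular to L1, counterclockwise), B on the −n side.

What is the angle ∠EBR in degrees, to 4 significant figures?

85.02°

The slot axis is L1's direction at -9.3°, so u = (cos -9.3°, sin -9.3°) = (0.9869, -0.1616) and n = (−sin -9.3°, cos -9.3°) = (0.1616, 0.9869). A is at the origin and R lies 66.6 along u from A, so R = 66.6·u = (65.72, -10.76). Tangency of A1 to both parallel lines with radius 5.8 puts E and B at A ± 5.8·n: E = (0.9373, 5.724), B = (-0.9373, -5.724). Then cos ∠EBR = BE·BR / (|BE||BR|), giving 85.02°.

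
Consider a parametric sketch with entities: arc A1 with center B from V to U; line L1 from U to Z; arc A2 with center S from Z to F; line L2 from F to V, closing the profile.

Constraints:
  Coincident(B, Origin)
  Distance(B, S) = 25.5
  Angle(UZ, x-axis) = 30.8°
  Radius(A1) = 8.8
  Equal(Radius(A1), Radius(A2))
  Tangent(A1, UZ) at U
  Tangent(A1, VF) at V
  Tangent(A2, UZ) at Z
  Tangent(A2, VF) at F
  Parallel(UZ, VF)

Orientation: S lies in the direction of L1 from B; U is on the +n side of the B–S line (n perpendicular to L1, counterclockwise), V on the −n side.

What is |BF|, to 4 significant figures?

26.98

Tangency of A1 to both parallel lines with radius 8.8 puts U and V at B ± 8.8·n: U = (-4.506, 7.559), V = (4.506, -7.559). Equal radii place Z and F the same way about S: Z = S + 8.8·n = (17.40, 20.62), F = S − 8.8·n = (26.41, 5.498). Then |BF| = |F − B| = 26.98.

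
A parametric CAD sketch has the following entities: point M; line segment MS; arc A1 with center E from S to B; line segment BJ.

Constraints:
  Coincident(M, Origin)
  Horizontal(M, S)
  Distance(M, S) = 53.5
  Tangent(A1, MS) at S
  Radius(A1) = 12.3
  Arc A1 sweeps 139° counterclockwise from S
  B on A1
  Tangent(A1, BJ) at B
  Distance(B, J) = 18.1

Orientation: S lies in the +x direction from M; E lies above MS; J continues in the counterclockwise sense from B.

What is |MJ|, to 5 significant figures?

58.436

M is at the origin; MS is horizontal with |MS| = 53.5 and S on the +x side, so S = (53.500, 0.0000). The tangent condition forces ES to be normal to MS, so E = S + (0, 12.3) = (53.500, 12.300). On A1, S sits at bearing -90° from E; a 139° counterclockwise sweep puts B at bearing 49°, so B = E + 12.3·(cos 49°, sin 49°) = (61.570, 21.583). Since A1 is tangent to BJ there, EB ⟂ BJ, so BJ runs along (−sin 49°, cos 49°); with |BJ| = 18.1, J = (47.909, 33.458). Then |MJ| = |J − M| = 58.436.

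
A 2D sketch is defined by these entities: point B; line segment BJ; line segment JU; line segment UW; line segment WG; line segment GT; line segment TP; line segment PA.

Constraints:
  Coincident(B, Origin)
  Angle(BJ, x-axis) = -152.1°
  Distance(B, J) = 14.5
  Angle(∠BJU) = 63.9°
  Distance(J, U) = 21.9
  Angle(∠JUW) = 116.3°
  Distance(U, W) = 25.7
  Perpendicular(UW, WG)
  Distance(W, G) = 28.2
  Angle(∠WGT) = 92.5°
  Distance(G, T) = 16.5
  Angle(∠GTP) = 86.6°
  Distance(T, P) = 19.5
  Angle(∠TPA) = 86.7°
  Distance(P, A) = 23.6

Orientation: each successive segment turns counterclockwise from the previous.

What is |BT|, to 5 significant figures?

10.239

B is at the origin; BJ runs at -152.1° with length 14.5, so J = (-12.815, -6.7850). ∠BJU = 63.9° gives JU at -36.000° from the x-axis; with |JU| = 21.9, U = (4.9029, -19.657). ∠JUW = 116.3° gives UW at 27.700° from the x-axis; with |UW| = 25.7, W = (27.657, -7.7110). The perpendicularity gives WG at right angles to UW, so WG runs at 117.70°; with |WG| = 28.2, G = (14.549, 17.257). ∠WGT = 92.5° gives GT at -154.80° from the x-axis; with |GT| = 16.5, T = (-0.38071, 10.232). Then |BT| = |T − B| = 10.239.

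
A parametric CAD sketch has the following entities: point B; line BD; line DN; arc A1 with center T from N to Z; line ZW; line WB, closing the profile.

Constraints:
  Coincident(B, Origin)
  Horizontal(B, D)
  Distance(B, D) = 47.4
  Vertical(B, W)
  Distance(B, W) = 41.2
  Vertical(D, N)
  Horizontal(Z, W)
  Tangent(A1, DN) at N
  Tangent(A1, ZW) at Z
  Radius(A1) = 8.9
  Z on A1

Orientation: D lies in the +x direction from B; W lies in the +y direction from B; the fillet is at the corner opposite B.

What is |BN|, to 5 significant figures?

57.359

B is at the origin; BD is horizontal with |BD| = 47.4 and D on the +x side, so D = (47.400, 0.0000). B and W share the same x with |BW| = 41.2 and W on the +y side, so W = (0.0000, 41.200). The virtual corner opposite B is at (47.400, 41.200). Tangency of A1 to DN means the radius TN is perpendicular to DN and the tangent condition forces TZ to be normal to ZW, with radius 8.9, so the center T sits 8.9 in from both sides at T = (38.500, 32.300). That places the tangent points at N = (47.400, 32.300) on DN and Z = (38.500, 41.200) on ZW. Then |BN| = |N − B| = 57.359.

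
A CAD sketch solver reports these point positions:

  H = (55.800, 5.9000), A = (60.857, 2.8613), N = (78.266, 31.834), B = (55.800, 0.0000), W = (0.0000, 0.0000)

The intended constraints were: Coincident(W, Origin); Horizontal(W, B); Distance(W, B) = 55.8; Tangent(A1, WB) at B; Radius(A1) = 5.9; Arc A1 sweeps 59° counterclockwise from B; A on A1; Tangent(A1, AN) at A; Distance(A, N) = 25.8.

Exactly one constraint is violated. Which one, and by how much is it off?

Distance(A, N) = 25.8 — off by 8.00.

W = (0.00, 0.00) ✓; W.y = 0.00, B.y = 0.00 ✓; |WB| = 55.80 ✓; ∠(HB, BW) = 90.00° ✓; |HB| = 5.900 ✓; bearing(H→A) − bearing(H→B) = 59.00° ✓; |HA| = 5.900 ✓; ∠(HA, AN) = 90.00° ✓; |AN| = 33.80 ✗.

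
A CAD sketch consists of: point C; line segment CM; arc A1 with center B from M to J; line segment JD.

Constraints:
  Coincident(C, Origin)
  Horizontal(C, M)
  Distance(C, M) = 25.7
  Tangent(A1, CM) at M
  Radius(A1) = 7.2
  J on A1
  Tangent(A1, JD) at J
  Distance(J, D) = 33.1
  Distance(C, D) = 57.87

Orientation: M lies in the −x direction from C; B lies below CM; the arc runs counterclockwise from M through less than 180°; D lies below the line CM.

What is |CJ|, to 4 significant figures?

32.32

C is at the origin; CM is horizontal with |CM| = 25.7 and M on the −x side, so M = (-25.70, 0.000). A1 meets CM tangentially, so BM is at right angles to CM, so B = M + (0, -7.2) = (-25.70, -7.200). Since BJ ⟂ JD (tangency), |BD| = √(7.2² + 33.1²) = 33.87 regardless of where J sits on A1. So D lies on both circle(C, 57.87) and circle(B, 33.87); the below-CM intersection is D = (-47.38, -33.23). J is the foot of the tangent from D: J = (-32.09, -3.873).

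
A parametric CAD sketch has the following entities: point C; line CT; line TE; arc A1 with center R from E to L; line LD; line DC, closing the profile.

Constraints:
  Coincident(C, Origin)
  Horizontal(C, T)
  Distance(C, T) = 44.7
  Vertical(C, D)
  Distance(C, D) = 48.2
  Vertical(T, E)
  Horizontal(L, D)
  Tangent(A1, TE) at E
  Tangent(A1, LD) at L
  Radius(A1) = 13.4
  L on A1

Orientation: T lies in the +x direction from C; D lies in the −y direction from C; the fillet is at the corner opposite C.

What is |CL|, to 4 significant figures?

57.47

C is at the origin; C and T share the same y with |CT| = 44.7 and T on the +x side, so T = (44.70, 0.000). C and D share the same x with |CD| = 48.2 and D on the −y side, so D = (0.000, -48.20). The virtual corner opposite C is at (44.70, -48.20). Tangency of A1 to TE means the radius RE is perpendicular to TE and A1 meets LD tangentially, so RL is at right angles to LD, with radius 13.4, so the center R sits 13.4 in from both sides at R = (31.30, -34.80). That places the tangent points at E = (44.70, -34.80) on TE and L = (31.30, -48.20) on LD. Then |CL| = |L − C| = 57.47.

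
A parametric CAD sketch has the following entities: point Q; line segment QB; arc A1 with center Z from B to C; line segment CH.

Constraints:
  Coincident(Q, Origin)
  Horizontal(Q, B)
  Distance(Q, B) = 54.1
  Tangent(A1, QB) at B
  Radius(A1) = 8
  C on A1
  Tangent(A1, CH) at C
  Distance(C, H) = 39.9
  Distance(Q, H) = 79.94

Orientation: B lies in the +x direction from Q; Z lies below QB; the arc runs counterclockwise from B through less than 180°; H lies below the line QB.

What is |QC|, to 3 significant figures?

48.3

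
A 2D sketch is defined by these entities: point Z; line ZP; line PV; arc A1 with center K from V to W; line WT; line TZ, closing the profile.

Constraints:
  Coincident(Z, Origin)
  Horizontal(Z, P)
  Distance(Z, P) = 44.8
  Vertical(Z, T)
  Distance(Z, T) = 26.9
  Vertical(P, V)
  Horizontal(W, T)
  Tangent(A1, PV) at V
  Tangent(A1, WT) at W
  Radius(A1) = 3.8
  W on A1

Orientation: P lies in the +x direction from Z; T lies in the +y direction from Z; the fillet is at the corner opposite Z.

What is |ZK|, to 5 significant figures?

47.060

ZT is vertical with |ZT| = 26.9 and T on the +y side, so T = (0.0000, 26.900). The virtual corner opposite Z is at (44.800, 26.900). Since A1 is tangent to PV there, KV ⟂ PV and the tangent condition forces KW to be normal to WT, with radius 3.8, so the center K sits 3.8 in from both sides at K = (41.000, 23.100). Then |ZK| = |K − Z| = 47.060.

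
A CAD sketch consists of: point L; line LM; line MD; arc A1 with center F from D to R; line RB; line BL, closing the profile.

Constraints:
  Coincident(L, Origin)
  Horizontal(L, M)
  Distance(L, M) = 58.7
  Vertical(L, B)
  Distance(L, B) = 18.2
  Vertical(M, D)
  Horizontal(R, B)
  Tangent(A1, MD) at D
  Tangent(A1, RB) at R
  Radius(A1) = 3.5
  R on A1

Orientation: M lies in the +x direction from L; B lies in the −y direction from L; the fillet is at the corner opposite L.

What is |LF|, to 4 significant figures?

57.12

L is at the origin; L and M share the same y with |LM| = 58.7 and M on the +x side, so M = (58.70, 0.000). LB is vertical with |LB| = 18.2 and B on the −y side, so B = (0.000, -18.20). The virtual corner opposite L is at (58.70, -18.20). Tangency of A1 to MD means the radius FD is perpendicular to MD and A1 meets RB tangentially, so FR is at right angles to RB, with radius 3.5, so the center F sits 3.5 in from both sides at F = (55.20, -14.70). Then |LF| = |F − L| = 57.12.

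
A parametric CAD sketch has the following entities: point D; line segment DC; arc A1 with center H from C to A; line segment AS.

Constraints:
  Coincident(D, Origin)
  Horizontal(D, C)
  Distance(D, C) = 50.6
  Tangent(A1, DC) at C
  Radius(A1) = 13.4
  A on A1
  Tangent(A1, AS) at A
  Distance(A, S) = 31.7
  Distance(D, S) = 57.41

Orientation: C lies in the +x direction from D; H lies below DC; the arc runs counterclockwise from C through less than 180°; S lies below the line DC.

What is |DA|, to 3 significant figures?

39.4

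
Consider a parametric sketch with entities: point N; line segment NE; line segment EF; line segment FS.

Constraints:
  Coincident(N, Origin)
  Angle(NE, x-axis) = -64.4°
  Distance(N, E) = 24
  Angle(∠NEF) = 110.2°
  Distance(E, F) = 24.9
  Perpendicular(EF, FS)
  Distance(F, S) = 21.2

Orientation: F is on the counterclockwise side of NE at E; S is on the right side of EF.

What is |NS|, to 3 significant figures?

54.9

∠NEF = 110.2°, so EF runs at -64.4° + (180° − 110.2°) = 5.40° from the x-axis; with |EF| = 24.9, F = E + 24.9·(cos 5.40°, sin 5.40°) = (35.2, -19.3). The perpendicularity gives FS at right angles to EF; with |FS| = 21.2 on the right of EF, S = F + 21.2·(0.0941, -0.996) = (37.2, -40.4). Then |NS| = |S − N| = 54.9.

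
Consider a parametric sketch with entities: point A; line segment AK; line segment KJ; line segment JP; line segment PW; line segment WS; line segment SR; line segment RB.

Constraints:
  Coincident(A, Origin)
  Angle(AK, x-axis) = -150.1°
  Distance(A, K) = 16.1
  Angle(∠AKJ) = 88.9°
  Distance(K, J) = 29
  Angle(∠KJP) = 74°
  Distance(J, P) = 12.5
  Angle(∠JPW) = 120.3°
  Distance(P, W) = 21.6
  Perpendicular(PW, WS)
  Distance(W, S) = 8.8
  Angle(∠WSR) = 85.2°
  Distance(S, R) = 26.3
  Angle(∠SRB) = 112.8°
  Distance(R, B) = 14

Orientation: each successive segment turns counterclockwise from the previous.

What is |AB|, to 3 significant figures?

35.6

∠WSR = 85.2° gives SR at -68.5° from the x-axis; with |SR| = 26.3, R = (4.51, -30.1). ∠SRB = 112.8° gives RB at -1.30° from the x-axis; with |RB| = 14.0, B = (18.5, -30.4). Then |AB| = |B − A| = 35.6.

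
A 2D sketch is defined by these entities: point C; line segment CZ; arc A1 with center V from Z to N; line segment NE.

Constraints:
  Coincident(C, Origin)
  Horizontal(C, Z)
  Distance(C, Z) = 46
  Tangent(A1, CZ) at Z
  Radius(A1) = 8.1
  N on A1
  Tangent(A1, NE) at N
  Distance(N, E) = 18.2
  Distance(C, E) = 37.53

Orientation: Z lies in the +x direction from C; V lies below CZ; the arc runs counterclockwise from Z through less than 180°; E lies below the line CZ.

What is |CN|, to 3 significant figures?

38.9

Checks: |VN| = 8.100 ✓; ∠(VN, NE) = 90.00° ✓; |NE| = 18.20 ✓; |CE| = 37.53 ✓.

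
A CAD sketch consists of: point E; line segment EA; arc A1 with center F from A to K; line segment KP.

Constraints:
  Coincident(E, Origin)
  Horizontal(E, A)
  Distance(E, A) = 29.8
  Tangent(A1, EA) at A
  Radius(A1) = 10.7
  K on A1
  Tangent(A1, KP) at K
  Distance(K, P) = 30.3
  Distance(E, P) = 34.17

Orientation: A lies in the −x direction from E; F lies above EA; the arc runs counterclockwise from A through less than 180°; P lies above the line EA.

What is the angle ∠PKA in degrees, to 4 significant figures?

147.8°

Checks: |FK| = 10.70 ✓; ∠(FK, KP) = 90.00° ✓; |KP| = 30.30 ✓; |EP| = 34.17 ✓.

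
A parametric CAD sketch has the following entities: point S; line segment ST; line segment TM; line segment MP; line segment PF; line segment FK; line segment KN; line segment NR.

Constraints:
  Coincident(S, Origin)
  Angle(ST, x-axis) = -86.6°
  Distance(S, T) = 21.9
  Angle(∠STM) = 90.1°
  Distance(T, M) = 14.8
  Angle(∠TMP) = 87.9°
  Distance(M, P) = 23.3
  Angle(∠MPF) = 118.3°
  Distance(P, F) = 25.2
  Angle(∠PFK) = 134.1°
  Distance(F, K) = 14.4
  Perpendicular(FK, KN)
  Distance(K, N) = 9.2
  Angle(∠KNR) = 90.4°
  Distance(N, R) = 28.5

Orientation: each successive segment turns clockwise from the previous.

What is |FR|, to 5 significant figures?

16.945

S is at the origin; ST runs at -86.6° with length 21.9, so T = (1.2988, -21.861). ∠STM = 90.1° gives TM at -176.50° from the x-axis; with |TM| = 14.8, M = (-13.474, -22.765). ∠TMP = 87.9° gives MP at 91.400° from the x-axis; with |MP| = 23.3, P = (-14.043, 0.52807). ∠MPF = 118.3° gives PF at 29.700° from the x-axis; with |PF| = 25.2, F = (7.8467, 13.014). ∠PFK = 134.1° gives FK at -16.200° from the x-axis; with |FK| = 14.4, K = (21.675, 8.9962). FK is perpendicular to KN, so KN runs at -106.20°; with |KN| = 9.2, N = (19.108, 0.16146). ∠KNR = 90.4° gives NR at 164.20° from the x-axis; with |NR| = 28.5, R = (-8.3150, 7.9214). Then |FR| = |R − F| = 16.945.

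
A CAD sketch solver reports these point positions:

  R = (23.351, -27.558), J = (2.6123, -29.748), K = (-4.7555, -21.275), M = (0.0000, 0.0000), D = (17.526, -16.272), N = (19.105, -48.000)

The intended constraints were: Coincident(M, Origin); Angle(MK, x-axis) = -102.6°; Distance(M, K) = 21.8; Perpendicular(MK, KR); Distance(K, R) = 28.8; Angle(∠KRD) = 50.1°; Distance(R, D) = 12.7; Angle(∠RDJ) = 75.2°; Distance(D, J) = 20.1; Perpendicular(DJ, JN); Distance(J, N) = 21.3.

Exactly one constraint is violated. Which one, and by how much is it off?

Distance(J, N) = 21.3 — off by 3.30.

M = (0.00, 0.00) ✓; MK at -102.6° ✓; |MK| = 21.80 ✓; ∠(MK, KR) = 90.00° ✓; |KR| = 28.80 ✓; ∠KRD = 50.10° ✓; |RD| = 12.70 ✓; ∠RDJ = 75.20° ✓; |DJ| = 20.10 ✓; ∠(DJ, JN) = 90.00° ✓; |JN| = 24.60 ✗.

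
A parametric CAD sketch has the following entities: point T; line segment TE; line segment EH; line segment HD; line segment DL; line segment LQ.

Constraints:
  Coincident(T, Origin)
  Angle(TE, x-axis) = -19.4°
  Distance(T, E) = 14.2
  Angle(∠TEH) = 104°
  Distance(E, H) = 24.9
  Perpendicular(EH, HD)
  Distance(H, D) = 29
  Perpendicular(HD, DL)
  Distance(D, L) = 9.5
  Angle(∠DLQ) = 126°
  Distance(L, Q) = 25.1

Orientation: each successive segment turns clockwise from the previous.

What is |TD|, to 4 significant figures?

32.17

T is at the origin; TE runs at -19.4° with length 14.2, so E = (13.39, -4.717). ∠TEH = 104.0° gives EH at -95.40° from the x-axis; with |EH| = 24.9, H = (11.05, -29.51). EH is perpendicular to HD, so HD runs at 174.6°; with |HD| = 29.0, D = (-17.82, -26.78). Then |TD| = |D − T| = 32.17.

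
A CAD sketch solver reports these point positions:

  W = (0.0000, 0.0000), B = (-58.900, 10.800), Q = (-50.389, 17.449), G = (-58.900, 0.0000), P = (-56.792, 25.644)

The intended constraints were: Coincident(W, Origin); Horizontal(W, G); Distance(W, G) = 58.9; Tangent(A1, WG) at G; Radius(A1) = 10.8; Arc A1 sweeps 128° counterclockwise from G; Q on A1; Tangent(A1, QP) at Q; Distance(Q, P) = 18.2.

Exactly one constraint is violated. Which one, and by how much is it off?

Distance(Q, P) = 18.2 — off by 7.80.

W = (0.00, 0.00) ✓; W.y = 0.00, G.y = 0.00 ✓; |WG| = 58.90 ✓; ∠(BG, GW) = 90.00° ✓; |BG| = 10.80 ✓; bearing(B→Q) − bearing(B→G) = 128.0° ✓; |BQ| = 10.80 ✓; ∠(BQ, QP) = 90.00° ✓; |QP| = 10.40 ✗.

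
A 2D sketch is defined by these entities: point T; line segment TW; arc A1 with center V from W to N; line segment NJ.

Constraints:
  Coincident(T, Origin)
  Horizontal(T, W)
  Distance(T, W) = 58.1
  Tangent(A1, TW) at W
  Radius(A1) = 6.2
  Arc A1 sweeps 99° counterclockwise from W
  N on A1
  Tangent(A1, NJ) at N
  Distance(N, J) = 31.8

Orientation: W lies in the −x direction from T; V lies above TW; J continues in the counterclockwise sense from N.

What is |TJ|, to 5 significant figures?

68.787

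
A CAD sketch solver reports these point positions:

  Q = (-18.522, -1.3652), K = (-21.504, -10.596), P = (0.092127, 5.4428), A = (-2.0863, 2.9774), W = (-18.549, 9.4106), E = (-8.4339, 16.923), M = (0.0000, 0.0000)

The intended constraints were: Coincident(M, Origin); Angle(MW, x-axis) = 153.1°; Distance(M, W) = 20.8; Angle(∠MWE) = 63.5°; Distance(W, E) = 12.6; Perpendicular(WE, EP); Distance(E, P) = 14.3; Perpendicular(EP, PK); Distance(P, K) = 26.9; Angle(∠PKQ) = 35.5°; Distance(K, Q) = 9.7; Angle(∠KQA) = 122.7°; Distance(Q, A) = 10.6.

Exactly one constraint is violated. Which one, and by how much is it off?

Distance(Q, A) = 10.6 — off by 6.40.

M = (0.00, 0.00) ✓; MW at 153.1° ✓; |MW| = 20.80 ✓; ∠MWE = 63.50° ✓; |WE| = 12.60 ✓; ∠(WE, EP) = 90.00° ✓; |EP| = 14.30 ✓; ∠(EP, PK) = 90.00° ✓; |PK| = 26.90 ✓; ∠PKQ = 35.50° ✓; |KQ| = 9.701 ✓; ∠KQA = 122.7° ✓; |QA| = 17.00 ✗.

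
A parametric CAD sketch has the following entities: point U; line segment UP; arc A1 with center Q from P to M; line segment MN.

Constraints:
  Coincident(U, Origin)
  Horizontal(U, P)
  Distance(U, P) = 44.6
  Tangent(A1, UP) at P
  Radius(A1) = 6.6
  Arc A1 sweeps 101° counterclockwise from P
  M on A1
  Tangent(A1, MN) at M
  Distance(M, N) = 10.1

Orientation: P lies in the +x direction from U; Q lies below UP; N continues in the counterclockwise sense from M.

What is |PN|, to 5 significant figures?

18.347

U is at the origin; UP is horizontal with |UP| = 44.6 and P on the +x side, so P = (44.600, 0.0000). Since A1 is tangent to UP there, QP ⟂ UP, so Q = P + (0, -6.6) = (44.600, -6.6000). On A1, P sits at bearing 90° from Q; a 101° counterclockwise sweep puts M at bearing 191°, so M = Q + 6.6·(cos 191°, sin 191°) = (38.121, -7.8593). The tangent condition forces QM to be normal to MN, so MN runs along (−sin 191°, cos 191°); with |MN| = 10.1, N = (40.048, -17.774). Then |PN| = |N − P| = 18.347.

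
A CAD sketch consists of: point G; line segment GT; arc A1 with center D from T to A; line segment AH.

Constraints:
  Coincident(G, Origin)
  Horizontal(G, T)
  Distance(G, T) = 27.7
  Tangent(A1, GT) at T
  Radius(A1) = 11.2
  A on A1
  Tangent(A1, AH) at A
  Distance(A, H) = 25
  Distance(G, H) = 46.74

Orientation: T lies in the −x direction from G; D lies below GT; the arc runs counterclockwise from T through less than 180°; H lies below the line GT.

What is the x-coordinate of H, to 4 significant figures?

-26.41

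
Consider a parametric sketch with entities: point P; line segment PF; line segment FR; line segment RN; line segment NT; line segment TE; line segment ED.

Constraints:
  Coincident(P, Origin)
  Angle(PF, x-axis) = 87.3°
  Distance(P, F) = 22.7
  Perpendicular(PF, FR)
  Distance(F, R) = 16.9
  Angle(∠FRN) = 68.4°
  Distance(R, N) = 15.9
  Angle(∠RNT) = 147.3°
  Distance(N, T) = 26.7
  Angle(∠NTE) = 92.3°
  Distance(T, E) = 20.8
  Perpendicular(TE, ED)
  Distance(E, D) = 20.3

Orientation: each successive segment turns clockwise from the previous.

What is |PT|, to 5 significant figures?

13.109

P is at the origin; PF runs at 87.3° with length 22.7, so F = (1.0693, 22.675). PF ⟂ FR, so FR runs at -2.7000°; with |FR| = 16.9, R = (17.951, 21.879). ∠FRN = 68.4° gives RN at -114.30° from the x-axis; with |RN| = 15.9, N = (11.407, 7.3874). ∠RNT = 147.3° gives NT at -147.00° from the x-axis; with |NT| = 26.7, T = (-10.985, -7.1545). Then |PT| = |T − P| = 13.109.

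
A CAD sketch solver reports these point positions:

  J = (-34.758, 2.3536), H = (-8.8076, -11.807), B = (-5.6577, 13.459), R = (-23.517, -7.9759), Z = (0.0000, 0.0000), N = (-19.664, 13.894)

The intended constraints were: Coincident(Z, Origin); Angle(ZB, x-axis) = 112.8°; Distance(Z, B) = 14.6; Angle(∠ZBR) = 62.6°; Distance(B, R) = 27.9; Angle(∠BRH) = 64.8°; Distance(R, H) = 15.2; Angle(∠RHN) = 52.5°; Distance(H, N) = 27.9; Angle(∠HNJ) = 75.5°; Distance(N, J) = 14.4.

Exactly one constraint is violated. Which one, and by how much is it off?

Distance(N, J) = 14.4 — off by 4.60.

Z = (0.00, 0.00) ✓; ZB at 112.8° ✓; |ZB| = 14.60 ✓; ∠ZBR = 62.60° ✓; |BR| = 27.90 ✓; ∠BRH = 64.80° ✓; |RH| = 15.20 ✓; ∠RHN = 52.50° ✓; |HN| = 27.90 ✓; ∠HNJ = 75.50° ✓; |NJ| = 19.00 ✗.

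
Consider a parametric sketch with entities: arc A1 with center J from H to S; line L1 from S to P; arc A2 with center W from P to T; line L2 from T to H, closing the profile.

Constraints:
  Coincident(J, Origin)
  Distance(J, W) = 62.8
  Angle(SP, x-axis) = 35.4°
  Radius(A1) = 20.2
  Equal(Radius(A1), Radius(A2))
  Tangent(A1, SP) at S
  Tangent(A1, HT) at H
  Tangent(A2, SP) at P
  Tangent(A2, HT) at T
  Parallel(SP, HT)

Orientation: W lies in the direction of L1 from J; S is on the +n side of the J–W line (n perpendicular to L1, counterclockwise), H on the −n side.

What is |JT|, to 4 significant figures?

65.97

Tangency of A1 to both parallel lines with radius 20.2 puts S and H at J ± 20.2·n: S = (-11.70, 16.47), H = (11.70, -16.47). Equal radii place P and T the same way about W: P = W + 20.2·n = (39.49, 52.84), T = W − 20.2·n = (62.89, 19.91). Then |JT| = |T − J| = 65.97.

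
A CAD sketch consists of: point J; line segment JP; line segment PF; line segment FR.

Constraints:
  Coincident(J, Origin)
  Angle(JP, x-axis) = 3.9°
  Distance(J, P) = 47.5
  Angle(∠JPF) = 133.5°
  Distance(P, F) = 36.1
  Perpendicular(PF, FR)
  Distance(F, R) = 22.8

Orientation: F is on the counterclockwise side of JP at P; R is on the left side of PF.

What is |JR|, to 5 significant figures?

69.777

J is at the origin; JP runs at 3.9° with length 47.5, so P = 47.5·(cos 3.9°, sin 3.9°) = (47.390, 3.2307). ∠JPF = 133.5°, so PF runs at 3.9° + (180° − 133.5°) = 50.400° from the x-axis; with |PF| = 36.1, F = P + 36.1·(cos 50.400°, sin 50.400°) = (70.401, 31.046). PF ⟂ FR; with |FR| = 22.8 on the left of PF, R = F + 22.8·(-0.77051, 0.63742) = (52.833, 45.580). Then |JR| = |R − J| = 69.777.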